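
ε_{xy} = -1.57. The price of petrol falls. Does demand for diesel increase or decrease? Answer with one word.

ε < 0 and the price of petrol falls, so the quantity of diesel moves in the opposite direction: it increases.

increase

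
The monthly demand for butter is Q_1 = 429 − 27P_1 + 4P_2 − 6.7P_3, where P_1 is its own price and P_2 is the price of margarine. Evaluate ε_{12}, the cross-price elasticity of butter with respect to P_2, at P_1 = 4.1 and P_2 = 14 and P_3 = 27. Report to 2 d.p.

0.29

At P_1 = 4.1 and P_2 = 14 and P_3 = 27: Q_1 = 193.4.
∂Q_1/∂P_2 = 4.
ε = (∂Q_1/∂P_2)(P_2/Q_1) = 4 × (14/193.4) ≈ 0.29.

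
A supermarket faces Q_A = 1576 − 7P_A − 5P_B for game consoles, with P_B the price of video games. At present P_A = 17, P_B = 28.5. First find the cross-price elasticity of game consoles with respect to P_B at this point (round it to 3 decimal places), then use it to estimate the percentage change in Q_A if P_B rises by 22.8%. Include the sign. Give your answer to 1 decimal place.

At P_A = 17, P_B = 28.5: Q_A = 1314.5.
∂Q_A/∂P_B = -5.
ε = (∂Q_A/∂P_B)(P_B/Q_A) = -5.0000 × 28.5/1314.5 ≈ -0.108.
%ΔQ_A ≈ ε × %ΔP_B = -0.108 × (22.8%) = -2.5%.

-2.5%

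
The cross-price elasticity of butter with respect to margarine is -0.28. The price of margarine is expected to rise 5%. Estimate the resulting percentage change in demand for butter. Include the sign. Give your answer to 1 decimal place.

%ΔQ ≈ ε × %ΔP of margarine = -0.28 × (5%) = -1.4%.

-1.4%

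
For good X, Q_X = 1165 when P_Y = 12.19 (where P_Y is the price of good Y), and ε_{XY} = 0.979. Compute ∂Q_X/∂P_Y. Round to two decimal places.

ε = (∂Q_X/∂P_Y)·(P_Y/Q_X) ⇒ ∂Q_X/∂P_Y = ε·Q_X/P_Y = 0.979 × 1165/12.19 ≈ 93.56.

93.56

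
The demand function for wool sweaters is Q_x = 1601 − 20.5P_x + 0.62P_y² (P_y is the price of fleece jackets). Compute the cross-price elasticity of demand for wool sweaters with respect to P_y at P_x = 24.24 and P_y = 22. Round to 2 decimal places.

0.43

At P_x = 24.24 and P_y = 22: Q_x = 1404.16.
∂Q_x/∂P_y = 1.24P_y = 1.24(22) = 27.2800.
ε = (∂Q_x/∂P_y)(P_y/Q_x) = 27.2800 × (22/1404.16) ≈ 0.43.
ε > 0: substitutes.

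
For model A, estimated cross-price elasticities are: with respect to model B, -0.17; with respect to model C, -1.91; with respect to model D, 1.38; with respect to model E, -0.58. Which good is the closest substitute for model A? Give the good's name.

model D

Substitutes have ε > 0. Among the positive values, 1.38 (model D) is largest.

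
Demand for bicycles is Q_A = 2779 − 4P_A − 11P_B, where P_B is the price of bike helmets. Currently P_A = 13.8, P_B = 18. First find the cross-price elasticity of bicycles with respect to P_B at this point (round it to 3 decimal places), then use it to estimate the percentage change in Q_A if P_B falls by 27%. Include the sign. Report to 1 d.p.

2.1%

At P_A = 13.8, P_B = 18: Q_A = 2525.8.
∂Q_A/∂P_B = -11.
ε = (∂Q_A/∂P_B)(P_B/Q_A) = -11.0000 × 18/2525.8 ≈ -0.078.
%ΔQ_A ≈ ε × %ΔP_B = -0.078 × (-27%) = 2.1%.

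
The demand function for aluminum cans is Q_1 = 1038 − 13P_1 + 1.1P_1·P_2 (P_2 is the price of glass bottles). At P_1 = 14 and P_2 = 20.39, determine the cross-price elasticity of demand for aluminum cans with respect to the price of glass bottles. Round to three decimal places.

0.268

At P_1 = 14 and P_2 = 20.39: Q_1 = 1170.006.
∂Q_1/∂P_2 = 1.1P_1 = 1.1(14) = 15.4000.
ε = (∂Q_1/∂P_2)(P_2/Q_1) = 15.4000 × (20.39/1170.006) ≈ 0.268.
ε > 0: substitutes.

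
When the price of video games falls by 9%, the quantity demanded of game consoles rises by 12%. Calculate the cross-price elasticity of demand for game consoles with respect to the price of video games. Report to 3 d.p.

ε = (%ΔQ of game consoles) / (%ΔP of video games) = (12%) / (-9%) ≈ -1.333.
Negative cross-price elasticity: complements.

-1.333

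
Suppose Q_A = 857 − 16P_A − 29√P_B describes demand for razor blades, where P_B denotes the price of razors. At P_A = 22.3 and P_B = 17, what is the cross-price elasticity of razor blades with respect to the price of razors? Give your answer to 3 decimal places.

-0.157

At P_A = 22.3 and P_B = 17: Q_A = 380.630.
∂Q_A/∂P_B = -29/(2√P_B) = -29/(2√17) = -3.5168.
ε = (∂Q_A/∂P_B)(P_B/Q_A) = -3.5168 × (17/380.630) ≈ -0.157.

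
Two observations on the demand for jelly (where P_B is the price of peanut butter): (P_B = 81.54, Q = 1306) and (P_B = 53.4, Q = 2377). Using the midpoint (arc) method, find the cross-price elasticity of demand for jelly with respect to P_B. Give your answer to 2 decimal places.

-1.39

ΔQ_A = 2377 − 1306 = 1071; ΔP_B = 53.4 − 81.54 = -28.14.
Midpoints: Q̄_A = 1841.5, P̄_B = 67.47.
ε = (ΔQ_A/Q̄_A)/(ΔP_B/P̄_B) = (1071/1841.5)/(-28.14/67.47) ≈ -1.39.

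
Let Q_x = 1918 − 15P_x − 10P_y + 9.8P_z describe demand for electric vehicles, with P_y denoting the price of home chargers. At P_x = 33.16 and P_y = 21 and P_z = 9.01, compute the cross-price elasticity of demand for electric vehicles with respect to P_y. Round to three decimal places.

-0.162

At P_x = 33.16 and P_y = 21 and P_z = 9.01: Q_x = 1298.898.
∂Q_x/∂P_y = -10.
ε = (∂Q_x/∂P_y)(P_y/Q_x) = -10 × (21/1298.898) ≈ -0.162.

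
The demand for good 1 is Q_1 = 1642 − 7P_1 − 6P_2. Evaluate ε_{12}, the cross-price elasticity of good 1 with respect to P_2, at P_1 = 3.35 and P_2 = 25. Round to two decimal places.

At P_1 = 3.35 and P_2 = 25: Q_1 = 1468.55.
∂Q_1/∂P_2 = -6.
ε = (∂Q_1/∂P_2)(P_2/Q_1) = -6 × (25/1468.55) ≈ -0.10.
Since ε < 0, good 1 and good 2 are complements.

-0.10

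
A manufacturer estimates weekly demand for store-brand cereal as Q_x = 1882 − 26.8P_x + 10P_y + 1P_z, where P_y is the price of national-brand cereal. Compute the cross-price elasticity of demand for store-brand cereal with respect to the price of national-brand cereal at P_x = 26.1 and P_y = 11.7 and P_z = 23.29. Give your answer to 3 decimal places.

0.088

At P_x = 26.1 and P_y = 11.7 and P_z = 23.29: Q_x = 1322.81.
∂Q_x/∂P_y = 10.
ε = (∂Q_x/∂P_y)(P_y/Q_x) = 10 × (11.7/1322.81) ≈ 0.088.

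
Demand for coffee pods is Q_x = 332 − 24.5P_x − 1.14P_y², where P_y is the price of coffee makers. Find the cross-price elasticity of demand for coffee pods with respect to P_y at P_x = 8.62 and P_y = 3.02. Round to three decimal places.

-0.188

At P_x = 8.62 and P_y = 3.02: Q_x = 110.413.
∂Q_x/∂P_y = -2.28P_y = -2.28(3.02) = -6.8856.
ε = (∂Q_x/∂P_y)(P_y/Q_x) = -6.8856 × (3.02/110.413) ≈ -0.188.
ε < 0: complements.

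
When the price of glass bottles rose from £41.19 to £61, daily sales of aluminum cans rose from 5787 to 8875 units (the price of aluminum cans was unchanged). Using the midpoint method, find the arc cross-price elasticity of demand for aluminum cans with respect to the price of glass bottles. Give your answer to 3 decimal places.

1.086

ΔQ_A = 8875 − 5787 = 3088; ΔP_B = 61 − 41.19 = 19.81.
Midpoints: Q̄_A = 7331.0, P̄_B = 51.09.
ε = (ΔQ_A/Q̄_A)/(ΔP_B/P̄_B) = (3088/7331.0)/(19.81/51.09) ≈ 1.086.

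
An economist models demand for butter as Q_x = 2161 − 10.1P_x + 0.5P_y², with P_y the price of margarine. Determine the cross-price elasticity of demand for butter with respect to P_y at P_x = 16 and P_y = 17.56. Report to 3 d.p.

At P_x = 16 and P_y = 17.56: Q_x = 2153.577.
∂Q_x/∂P_y = 1P_y = 1(17.56) = 17.5600.
ε = (∂Q_x/∂P_y)(P_y/Q_x) = 17.5600 × (17.56/2153.577) ≈ 0.143.
ε > 0: substitutes.

0.143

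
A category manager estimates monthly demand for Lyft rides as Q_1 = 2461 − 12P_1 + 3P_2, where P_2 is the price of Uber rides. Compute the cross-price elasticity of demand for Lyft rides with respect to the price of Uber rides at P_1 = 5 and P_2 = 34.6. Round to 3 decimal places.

At P_1 = 5 and P_2 = 34.6: Q_1 = 2504.8.
∂Q_1/∂P_2 = 3.
ε = (∂Q_1/∂P_2)(P_2/Q_1) = 3 × (34.6/2504.8) ≈ 0.041.

0.041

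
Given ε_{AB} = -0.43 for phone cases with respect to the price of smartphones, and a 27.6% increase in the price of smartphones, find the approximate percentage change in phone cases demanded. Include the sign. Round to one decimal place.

%ΔQ ≈ ε × %ΔP of smartphones = -0.43 × (27.6%) = -11.9%.

-11.9%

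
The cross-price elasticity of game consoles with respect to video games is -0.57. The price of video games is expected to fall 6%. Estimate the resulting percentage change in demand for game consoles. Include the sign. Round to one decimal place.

3.4%

%ΔQ ≈ ε × %ΔP of video games = -0.57 × (-6%) = 3.4%.
Demand for game consoles rises by about 3.4%.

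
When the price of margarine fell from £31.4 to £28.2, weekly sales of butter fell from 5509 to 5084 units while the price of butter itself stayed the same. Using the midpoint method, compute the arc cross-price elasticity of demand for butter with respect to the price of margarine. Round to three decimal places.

ΔQ_A = 5084 − 5509 = -425; ΔP_B = 28.2 − 31.4 = -3.2.
Midpoints: Q̄_A = 5296.5, P̄_B = 29.80.
ε = (ΔQ_A/Q̄_A)/(ΔP_B/P̄_B) = (-425/5296.5)/(-3.2/29.80) ≈ 0.747.

0.747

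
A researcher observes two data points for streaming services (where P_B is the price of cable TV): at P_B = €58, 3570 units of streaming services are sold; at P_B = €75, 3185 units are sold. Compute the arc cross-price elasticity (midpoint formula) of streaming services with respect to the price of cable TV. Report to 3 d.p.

-0.446

ΔQ_A = 3185 − 3570 = -385; ΔP_B = 75 − 58 = 17.
Midpoints: Q̄_A = 3377.5, P̄_B = 66.50.
ε = (ΔQ_A/Q̄_A)/(ΔP_B/P̄_B) = (-385/3377.5)/(17/66.50) ≈ -0.446.
ε < 0: streaming services and cable TV are complements.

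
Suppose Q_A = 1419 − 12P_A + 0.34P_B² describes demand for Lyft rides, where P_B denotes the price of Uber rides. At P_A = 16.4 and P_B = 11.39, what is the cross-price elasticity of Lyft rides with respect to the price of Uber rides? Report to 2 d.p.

At P_A = 16.4 and P_B = 11.39: Q_A = 1266.309.
∂Q_A/∂P_B = 0.68P_B = 0.68(11.39) = 7.7452.
ε = (∂Q_A/∂P_B)(P_B/Q_A) = 7.7452 × (11.39/1266.309) ≈ 0.07.

0.07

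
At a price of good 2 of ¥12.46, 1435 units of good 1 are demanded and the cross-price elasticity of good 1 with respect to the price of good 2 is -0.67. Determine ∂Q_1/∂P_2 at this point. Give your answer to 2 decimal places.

-77.16

ε = (∂Q_1/∂P_2)·(P_2/Q_1) ⇒ ∂Q_1/∂P_2 = ε·Q_1/P_2 = -0.67 × 1435/12.46 ≈ -77.16.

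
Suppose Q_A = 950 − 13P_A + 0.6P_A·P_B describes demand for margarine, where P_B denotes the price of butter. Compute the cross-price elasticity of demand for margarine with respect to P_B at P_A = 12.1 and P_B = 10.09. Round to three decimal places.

At P_A = 12.1 and P_B = 10.09: Q_A = 865.953.
∂Q_A/∂P_B = 0.6P_A = 0.6(12.1) = 7.2600.
ε = (∂Q_A/∂P_B)(P_B/Q_A) = 7.2600 × (10.09/865.953) ≈ 0.085.

0.085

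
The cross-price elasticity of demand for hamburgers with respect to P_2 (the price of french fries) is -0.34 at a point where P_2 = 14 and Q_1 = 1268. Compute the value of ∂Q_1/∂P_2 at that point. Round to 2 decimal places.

-30.79

ε = (∂Q_1/∂P_2)·(P_2/Q_1) ⇒ ∂Q_1/∂P_2 = ε·Q_1/P_2 = -0.34 × 1268/14 ≈ -30.79.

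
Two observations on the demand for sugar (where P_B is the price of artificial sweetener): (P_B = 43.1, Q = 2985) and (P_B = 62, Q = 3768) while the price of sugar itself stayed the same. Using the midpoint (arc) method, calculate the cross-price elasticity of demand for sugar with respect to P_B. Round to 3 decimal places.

ΔQ_A = 3768 − 2985 = 783; ΔP_B = 62 − 43.1 = 18.9.
Midpoints: Q̄_A = 3376.5, P̄_B = 52.55.
ε = (ΔQ_A/Q̄_A)/(ΔP_B/P̄_B) = (783/3376.5)/(18.9/52.55) ≈ 0.645.
ε > 0: sugar and artificial sweetener are substitutes.

0.645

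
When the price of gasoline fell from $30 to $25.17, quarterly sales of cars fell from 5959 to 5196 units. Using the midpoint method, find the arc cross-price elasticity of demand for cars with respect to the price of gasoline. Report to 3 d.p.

ΔQ_A = 5196 − 5959 = -763; ΔP_B = 25.17 − 30 = -4.83.
Midpoints: Q̄_A = 5577.5, P̄_B = 27.59.
ε = (ΔQ_A/Q̄_A)/(ΔP_B/P̄_B) = (-763/5577.5)/(-4.83/27.59) ≈ 0.781.

0.781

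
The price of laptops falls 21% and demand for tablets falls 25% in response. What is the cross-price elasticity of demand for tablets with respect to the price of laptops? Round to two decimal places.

1.19

ε = (%ΔQ of tablets) / (%ΔP of laptops) = (-25%) / (-21%) ≈ 1.19.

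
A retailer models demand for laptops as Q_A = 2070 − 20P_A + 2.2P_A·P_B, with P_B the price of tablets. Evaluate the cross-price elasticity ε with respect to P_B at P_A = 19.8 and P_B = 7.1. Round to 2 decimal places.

0.16

At P_A = 19.8 and P_B = 7.1: Q_A = 1983.276.
∂Q_A/∂P_B = 2.2P_A = 2.2(19.8) = 43.5600.
ε = (∂Q_A/∂P_B)(P_B/Q_A) = 43.5600 × (7.1/1983.276) ≈ 0.16.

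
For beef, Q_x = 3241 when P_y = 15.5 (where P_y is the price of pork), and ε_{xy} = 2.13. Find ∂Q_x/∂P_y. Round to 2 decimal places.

445.38

ε = (∂Q_x/∂P_y)·(P_y/Q_x) ⇒ ∂Q_x/∂P_y = ε·Q_x/P_y = 2.13 × 3241/15.5 ≈ 445.38.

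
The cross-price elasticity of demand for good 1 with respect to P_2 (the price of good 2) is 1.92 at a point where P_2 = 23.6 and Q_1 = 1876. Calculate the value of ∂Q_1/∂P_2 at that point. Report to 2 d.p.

152.62

ε = (∂Q_1/∂P_2)·(P_2/Q_1) ⇒ ∂Q_1/∂P_2 = ε·Q_1/P_2 = 1.92 × 1876/23.6 ≈ 152.62.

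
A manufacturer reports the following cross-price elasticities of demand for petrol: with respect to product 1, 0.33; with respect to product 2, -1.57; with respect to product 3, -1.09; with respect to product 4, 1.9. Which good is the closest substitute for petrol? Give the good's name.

product 4

Substitutes have ε > 0. Among the positive values, 1.9 (product 4) is largest.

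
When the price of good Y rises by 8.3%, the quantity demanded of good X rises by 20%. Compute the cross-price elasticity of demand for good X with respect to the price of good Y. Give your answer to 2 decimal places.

ε = (%ΔQ of good X) / (%ΔP of good Y) = (20%) / (8.3%) ≈ 2.41.

2.41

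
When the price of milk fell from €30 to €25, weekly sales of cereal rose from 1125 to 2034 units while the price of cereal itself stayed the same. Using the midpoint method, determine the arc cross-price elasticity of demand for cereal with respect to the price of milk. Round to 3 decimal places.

ΔQ_A = 2034 − 1125 = 909; ΔP_B = 25 − 30 = -5.
Midpoints: Q̄_A = 1579.5, P̄_B = 27.50.
ε = (ΔQ_A/Q̄_A)/(ΔP_B/P̄_B) = (909/1579.5)/(-5/27.50) ≈ -3.165.

-3.165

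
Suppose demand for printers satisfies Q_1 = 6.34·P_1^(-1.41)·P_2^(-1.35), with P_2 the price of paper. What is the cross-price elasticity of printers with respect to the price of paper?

-1.35

In a log-linear (constant-elasticity) demand function, the coefficient on the exponent of P_2 is the cross-price elasticity.
ε = -1.35. Negative, so printers and paper are complements.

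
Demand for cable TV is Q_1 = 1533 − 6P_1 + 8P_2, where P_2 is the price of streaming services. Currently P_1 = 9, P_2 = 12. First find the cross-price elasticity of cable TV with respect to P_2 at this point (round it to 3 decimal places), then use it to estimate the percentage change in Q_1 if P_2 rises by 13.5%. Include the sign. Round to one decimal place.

At P_1 = 9, P_2 = 12: Q_1 = 1575.
∂Q_1/∂P_2 = 8.
ε = (∂Q_1/∂P_2)(P_2/Q_1) = 8.0000 × 12/1575 ≈ 0.061.
%ΔQ_1 ≈ ε × %ΔP_2 = 0.061 × (13.5%) = 0.8%.

0.8%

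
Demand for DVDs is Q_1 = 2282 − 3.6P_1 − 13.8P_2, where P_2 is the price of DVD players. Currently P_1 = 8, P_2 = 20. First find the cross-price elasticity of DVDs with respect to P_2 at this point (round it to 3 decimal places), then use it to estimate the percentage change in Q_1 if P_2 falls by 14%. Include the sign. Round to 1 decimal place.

At P_1 = 8, P_2 = 20: Q_1 = 1977.2.
∂Q_1/∂P_2 = -13.8.
ε = (∂Q_1/∂P_2)(P_2/Q_1) = -13.8000 × 20/1977.2 ≈ -0.140.
%ΔQ_1 ≈ ε × %ΔP_2 = -0.140 × (-14%) = 2.0%.

2.0%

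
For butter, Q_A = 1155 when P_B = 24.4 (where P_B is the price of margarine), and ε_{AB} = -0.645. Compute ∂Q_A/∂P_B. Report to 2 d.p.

ε = (∂Q_A/∂P_B)·(P_B/Q_A) ⇒ ∂Q_A/∂P_B = ε·Q_A/P_B = -0.645 × 1155/24.4 ≈ -30.53.

-30.53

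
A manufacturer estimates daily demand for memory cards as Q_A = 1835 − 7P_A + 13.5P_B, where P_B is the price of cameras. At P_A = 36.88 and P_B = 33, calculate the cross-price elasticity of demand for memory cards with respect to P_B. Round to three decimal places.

At P_A = 36.88 and P_B = 33: Q_A = 2022.34.
∂Q_A/∂P_B = 13.5.
ε = (∂Q_A/∂P_B)(P_B/Q_A) = 13.5 × (33/2022.34) ≈ 0.220.

0.220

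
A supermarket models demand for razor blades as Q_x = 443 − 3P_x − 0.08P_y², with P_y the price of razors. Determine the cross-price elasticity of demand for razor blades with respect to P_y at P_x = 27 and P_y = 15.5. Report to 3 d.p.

-0.112

At P_x = 27 and P_y = 15.5: Q_x = 342.78.
∂Q_x/∂P_y = -0.16P_y = -0.16(15.5) = -2.4800.
ε = (∂Q_x/∂P_y)(P_y/Q_x) = -2.4800 × (15.5/342.78) ≈ -0.112.
ε < 0: complements.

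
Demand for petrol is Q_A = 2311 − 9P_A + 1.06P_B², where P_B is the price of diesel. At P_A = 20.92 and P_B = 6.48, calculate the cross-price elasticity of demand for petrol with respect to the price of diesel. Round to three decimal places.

0.041

At P_A = 20.92 and P_B = 6.48: Q_A = 2167.230.
∂Q_A/∂P_B = 2.12P_B = 2.12(6.48) = 13.7376.
ε = (∂Q_A/∂P_B)(P_B/Q_A) = 13.7376 × (6.48/2167.230) ≈ 0.041.
ε > 0: substitutes.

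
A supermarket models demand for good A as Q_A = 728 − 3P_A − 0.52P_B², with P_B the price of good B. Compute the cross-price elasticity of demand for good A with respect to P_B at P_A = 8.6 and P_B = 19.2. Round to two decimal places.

-0.75

At P_A = 8.6 and P_B = 19.2: Q_A = 510.507.
∂Q_A/∂P_B = -1.04P_B = -1.04(19.2) = -19.9680.
ε = (∂Q_A/∂P_B)(P_B/Q_A) = -19.9680 × (19.2/510.507) ≈ -0.75.
ε < 0: complements.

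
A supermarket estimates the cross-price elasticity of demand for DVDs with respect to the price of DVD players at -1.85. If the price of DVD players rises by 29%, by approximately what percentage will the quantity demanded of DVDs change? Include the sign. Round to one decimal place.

-53.7%

%ΔQ ≈ ε × %ΔP of DVD players = -1.85 × (29%) = -53.7%.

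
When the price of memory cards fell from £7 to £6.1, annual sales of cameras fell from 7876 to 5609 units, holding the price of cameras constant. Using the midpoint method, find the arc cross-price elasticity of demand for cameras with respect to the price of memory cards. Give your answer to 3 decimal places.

ΔQ_A = 5609 − 7876 = -2267; ΔP_B = 6.1 − 7 = -0.9.
Midpoints: Q̄_A = 6742.5, P̄_B = 6.55.
ε = (ΔQ_A/Q̄_A)/(ΔP_B/P̄_B) = (-2267/6742.5)/(-0.9/6.55) ≈ 2.447.

2.447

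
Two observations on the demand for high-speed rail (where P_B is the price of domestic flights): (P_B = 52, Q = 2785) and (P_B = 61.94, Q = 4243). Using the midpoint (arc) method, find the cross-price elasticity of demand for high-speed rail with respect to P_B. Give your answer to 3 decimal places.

2.378

ΔQ_A = 4243 − 2785 = 1458; ΔP_B = 61.94 − 52 = 9.94.
Midpoints: Q̄_A = 3514.0, P̄_B = 56.97.
ε = (ΔQ_A/Q̄_A)/(ΔP_B/P̄_B) = (1458/3514.0)/(9.94/56.97) ≈ 2.378.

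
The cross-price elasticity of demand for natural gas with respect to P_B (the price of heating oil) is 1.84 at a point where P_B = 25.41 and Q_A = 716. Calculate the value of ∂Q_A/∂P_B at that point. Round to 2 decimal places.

ε = (∂Q_A/∂P_B)·(P_B/Q_A) ⇒ ∂Q_A/∂P_B = ε·Q_A/P_B = 1.84 × 716/25.41 ≈ 51.85.

51.85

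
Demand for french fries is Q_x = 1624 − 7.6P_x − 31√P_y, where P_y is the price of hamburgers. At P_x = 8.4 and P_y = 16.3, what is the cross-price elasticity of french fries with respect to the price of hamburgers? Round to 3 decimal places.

-0.044

At P_x = 8.4 and P_y = 16.3: Q_x = 1435.003.
∂Q_x/∂P_y = -31/(2√P_y) = -31/(2√16.3) = -3.8392.
ε = (∂Q_x/∂P_y)(P_y/Q_x) = -3.8392 × (16.3/1435.003) ≈ -0.044.
ε < 0: complements.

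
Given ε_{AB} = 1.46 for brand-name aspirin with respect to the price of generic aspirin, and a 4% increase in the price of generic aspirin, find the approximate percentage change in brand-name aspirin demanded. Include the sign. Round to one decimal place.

5.8%

%ΔQ ≈ ε × %ΔP of generic aspirin = 1.46 × (4%) = 5.8%.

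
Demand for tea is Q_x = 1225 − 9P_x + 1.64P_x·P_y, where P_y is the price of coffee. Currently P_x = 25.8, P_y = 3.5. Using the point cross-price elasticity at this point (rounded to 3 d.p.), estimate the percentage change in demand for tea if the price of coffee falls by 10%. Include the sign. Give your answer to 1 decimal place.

At P_x = 25.8, P_y = 3.5: Q_x = 1140.892.
∂Q_x/∂P_y = 1.64P_x = 42.3120.
ε = (∂Q_x/∂P_y)(P_y/Q_x) = 42.3120 × 3.5/1140.892 ≈ 0.130.
%ΔQ_x ≈ ε × %ΔP_y = 0.130 × (-10%) = -1.3%.

-1.3%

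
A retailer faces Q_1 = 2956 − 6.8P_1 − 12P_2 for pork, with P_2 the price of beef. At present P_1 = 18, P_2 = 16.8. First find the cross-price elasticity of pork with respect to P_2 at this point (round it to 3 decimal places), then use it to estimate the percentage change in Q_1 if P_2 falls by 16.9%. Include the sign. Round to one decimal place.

1.3%

At P_1 = 18, P_2 = 16.8: Q_1 = 2632.
∂Q_1/∂P_2 = -12.
ε = (∂Q_1/∂P_2)(P_2/Q_1) = -12.0000 × 16.8/2632 ≈ -0.077.
%ΔQ_1 ≈ ε × %ΔP_2 = -0.077 × (-16.9%) = 1.3%.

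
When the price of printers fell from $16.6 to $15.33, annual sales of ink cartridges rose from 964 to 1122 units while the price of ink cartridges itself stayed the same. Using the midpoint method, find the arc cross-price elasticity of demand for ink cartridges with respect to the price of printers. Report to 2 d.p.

-1.90

ΔQ_A = 1122 − 964 = 158; ΔP_B = 15.33 − 16.6 = -1.27.
Midpoints: Q̄_A = 1043.0, P̄_B = 15.96.
ε = (ΔQ_A/Q̄_A)/(ΔP_B/P̄_B) = (158/1043.0)/(-1.27/15.96) ≈ -1.90.
ε < 0: ink cartridges and printers are complements.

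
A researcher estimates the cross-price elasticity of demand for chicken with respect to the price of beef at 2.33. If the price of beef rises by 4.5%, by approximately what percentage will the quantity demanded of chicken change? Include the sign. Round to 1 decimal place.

%ΔQ ≈ ε × %ΔP of beef = 2.33 × (4.5%) = 10.5%.
Demand for chicken rises by about 10.5%.

10.5%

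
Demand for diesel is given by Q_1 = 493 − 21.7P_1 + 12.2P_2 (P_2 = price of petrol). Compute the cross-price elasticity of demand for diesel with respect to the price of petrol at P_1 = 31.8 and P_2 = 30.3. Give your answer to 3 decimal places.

2.142

At P_1 = 31.8 and P_2 = 30.3: Q_1 = 172.6.
∂Q_1/∂P_2 = 12.2.
ε = (∂Q_1/∂P_2)(P_2/Q_1) = 12.2 × (30.3/172.6) ≈ 2.142.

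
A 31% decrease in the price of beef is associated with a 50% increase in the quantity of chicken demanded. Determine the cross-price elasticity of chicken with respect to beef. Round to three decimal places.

ε = (%ΔQ of chicken) / (%ΔP of beef) = (50%) / (-31%) ≈ -1.613.
Negative cross-price elasticity: complements.

-1.613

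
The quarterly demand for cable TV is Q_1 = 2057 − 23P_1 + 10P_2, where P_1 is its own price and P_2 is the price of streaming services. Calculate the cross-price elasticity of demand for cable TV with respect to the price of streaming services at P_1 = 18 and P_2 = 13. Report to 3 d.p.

At P_1 = 18 and P_2 = 13: Q_1 = 1773.
∂Q_1/∂P_2 = 10.
ε = (∂Q_1/∂P_2)(P_2/Q_1) = 10 × (13/1773) ≈ 0.073.

0.073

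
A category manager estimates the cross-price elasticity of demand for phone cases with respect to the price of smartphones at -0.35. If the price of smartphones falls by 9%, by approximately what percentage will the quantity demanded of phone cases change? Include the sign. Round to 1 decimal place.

3.2%

%ΔQ ≈ ε × %ΔP of smartphones = -0.35 × (-9%) = 3.2%.
Demand for phone cases rises by about 3.2%.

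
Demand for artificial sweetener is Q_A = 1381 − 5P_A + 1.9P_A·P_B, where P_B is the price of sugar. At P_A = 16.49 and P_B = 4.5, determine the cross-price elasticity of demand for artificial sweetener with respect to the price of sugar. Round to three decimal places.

0.098

At P_A = 16.49 and P_B = 4.5: Q_A = 1439.539.
∂Q_A/∂P_B = 1.9P_A = 1.9(16.49) = 31.3310.
ε = (∂Q_A/∂P_B)(P_B/Q_A) = 31.3310 × (4.5/1439.539) ≈ 0.098.
ε > 0: substitutes.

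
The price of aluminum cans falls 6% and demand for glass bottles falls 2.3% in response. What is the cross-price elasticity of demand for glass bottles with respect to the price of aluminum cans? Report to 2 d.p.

0.38

ε = (%ΔQ of glass bottles) / (%ΔP of aluminum cans) = (-2.3%) / (-6%) ≈ 0.38.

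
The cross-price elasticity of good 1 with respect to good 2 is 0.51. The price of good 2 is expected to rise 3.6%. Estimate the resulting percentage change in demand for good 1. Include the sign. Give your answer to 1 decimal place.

1.8%

%ΔQ ≈ ε × %ΔP of good 2 = 0.51 × (3.6%) = 1.8%.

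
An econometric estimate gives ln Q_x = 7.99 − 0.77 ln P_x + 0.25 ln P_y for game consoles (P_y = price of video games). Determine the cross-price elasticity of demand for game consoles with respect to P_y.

0.25

In a log-linear (constant-elasticity) demand function, the coefficient on ln P_y is the cross-price elasticity.
ε = 0.25. Positive, so game consoles and video games are substitutes.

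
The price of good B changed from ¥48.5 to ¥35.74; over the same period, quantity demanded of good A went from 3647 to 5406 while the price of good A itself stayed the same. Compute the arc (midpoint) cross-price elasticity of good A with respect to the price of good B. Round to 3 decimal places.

-1.283

ΔQ_A = 5406 − 3647 = 1759; ΔP_B = 35.74 − 48.5 = -12.76.
Midpoints: Q̄_A = 4526.5, P̄_B = 42.12.
ε = (ΔQ_A/Q̄_A)/(ΔP_B/P̄_B) = (1759/4526.5)/(-12.76/42.12) ≈ -1.283.
ε < 0: good A and good B are complements.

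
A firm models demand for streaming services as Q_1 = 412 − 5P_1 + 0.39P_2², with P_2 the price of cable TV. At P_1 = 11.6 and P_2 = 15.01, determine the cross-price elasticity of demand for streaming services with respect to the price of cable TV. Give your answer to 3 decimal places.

At P_1 = 11.6 and P_2 = 15.01: Q_1 = 441.867.
∂Q_1/∂P_2 = 0.78P_2 = 0.78(15.01) = 11.7078.
ε = (∂Q_1/∂P_2)(P_2/Q_1) = 11.7078 × (15.01/441.867) ≈ 0.398.

0.398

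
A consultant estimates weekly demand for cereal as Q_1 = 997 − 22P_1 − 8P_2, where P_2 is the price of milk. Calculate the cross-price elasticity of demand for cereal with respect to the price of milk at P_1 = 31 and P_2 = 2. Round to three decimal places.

-0.054

At P_1 = 31 and P_2 = 2: Q_1 = 299.
∂Q_1/∂P_2 = -8.
ε = (∂Q_1/∂P_2)(P_2/Q_1) = -8 × (2/299) ≈ -0.054.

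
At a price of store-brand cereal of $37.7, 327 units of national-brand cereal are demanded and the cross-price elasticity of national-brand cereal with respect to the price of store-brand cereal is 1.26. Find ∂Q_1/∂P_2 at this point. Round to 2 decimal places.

10.93

ε = (∂Q_1/∂P_2)·(P_2/Q_1) ⇒ ∂Q_1/∂P_2 = ε·Q_1/P_2 = 1.26 × 327/37.7 ≈ 10.93.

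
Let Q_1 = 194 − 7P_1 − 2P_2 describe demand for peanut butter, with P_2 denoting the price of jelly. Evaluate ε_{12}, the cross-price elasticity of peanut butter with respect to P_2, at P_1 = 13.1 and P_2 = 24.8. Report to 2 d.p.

At P_1 = 13.1 and P_2 = 24.8: Q_1 = 52.7.
∂Q_1/∂P_2 = -2.
ε = (∂Q_1/∂P_2)(P_2/Q_1) = -2 × (24.8/52.7) ≈ -0.94.

-0.94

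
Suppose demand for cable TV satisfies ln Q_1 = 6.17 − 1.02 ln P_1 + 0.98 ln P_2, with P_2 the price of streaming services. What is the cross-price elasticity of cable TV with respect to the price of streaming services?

0.98

In a log-linear (constant-elasticity) demand function, the coefficient on ln P_2 is the cross-price elasticity.
ε = 0.98. Positive, so cable TV and streaming services are substitutes.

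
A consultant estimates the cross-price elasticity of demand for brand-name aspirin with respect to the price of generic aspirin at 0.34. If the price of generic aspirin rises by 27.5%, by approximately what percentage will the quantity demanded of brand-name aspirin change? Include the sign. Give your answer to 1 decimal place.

9.4%

%ΔQ ≈ ε × %ΔP of generic aspirin = 0.34 × (27.5%) = 9.4%.
Demand for brand-name aspirin rises by about 9.4%.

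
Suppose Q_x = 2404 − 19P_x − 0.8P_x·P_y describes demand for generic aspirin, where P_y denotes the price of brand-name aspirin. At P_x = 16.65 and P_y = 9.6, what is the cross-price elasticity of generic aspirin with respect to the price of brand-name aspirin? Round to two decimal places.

At P_x = 16.65 and P_y = 9.6: Q_x = 1959.778.
∂Q_x/∂P_y = -0.8P_x = -0.8(16.65) = -13.3200.
ε = (∂Q_x/∂P_y)(P_y/Q_x) = -13.3200 × (9.6/1959.778) ≈ -0.07.

-0.07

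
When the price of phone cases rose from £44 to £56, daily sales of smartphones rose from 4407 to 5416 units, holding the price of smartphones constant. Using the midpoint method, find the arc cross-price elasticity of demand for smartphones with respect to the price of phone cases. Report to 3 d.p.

0.856

ΔQ_A = 5416 − 4407 = 1009; ΔP_B = 56 − 44 = 12.
Midpoints: Q̄_A = 4911.5, P̄_B = 50.00.
ε = (ΔQ_A/Q̄_A)/(ΔP_B/P̄_B) = (1009/4911.5)/(12/50.00) ≈ 0.856.
ε > 0: smartphones and phone cases are substitutes.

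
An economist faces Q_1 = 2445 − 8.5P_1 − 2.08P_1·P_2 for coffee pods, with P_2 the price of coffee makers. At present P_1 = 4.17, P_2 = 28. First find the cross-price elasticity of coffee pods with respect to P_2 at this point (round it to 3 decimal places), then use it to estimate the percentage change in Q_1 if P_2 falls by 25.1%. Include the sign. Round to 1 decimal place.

At P_1 = 4.17, P_2 = 28: Q_1 = 2166.694.
∂Q_1/∂P_2 = -2.08P_1 = -8.6736.
ε = (∂Q_1/∂P_2)(P_2/Q_1) = -8.6736 × 28/2166.694 ≈ -0.112.
%ΔQ_1 ≈ ε × %ΔP_2 = -0.112 × (-25.1%) = 2.8%.

2.8%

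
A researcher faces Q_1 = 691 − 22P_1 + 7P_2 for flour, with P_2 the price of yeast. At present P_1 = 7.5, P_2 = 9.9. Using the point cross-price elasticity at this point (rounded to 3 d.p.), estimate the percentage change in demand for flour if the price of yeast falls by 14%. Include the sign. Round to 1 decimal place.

-1.6%

At P_1 = 7.5, P_2 = 9.9: Q_1 = 595.3.
∂Q_1/∂P_2 = 7.
ε = (∂Q_1/∂P_2)(P_2/Q_1) = 7.0000 × 9.9/595.3 ≈ 0.116.
%ΔQ_1 ≈ ε × %ΔP_2 = 0.116 × (-14%) = -1.6%.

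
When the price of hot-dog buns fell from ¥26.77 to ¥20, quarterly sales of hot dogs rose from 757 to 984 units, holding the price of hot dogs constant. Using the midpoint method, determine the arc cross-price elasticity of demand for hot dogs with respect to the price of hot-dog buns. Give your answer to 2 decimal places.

-0.90

ΔQ_A = 984 − 757 = 227; ΔP_B = 20 − 26.77 = -6.77.
Midpoints: Q̄_A = 870.5, P̄_B = 23.38.
ε = (ΔQ_A/Q̄_A)/(ΔP_B/P̄_B) = (227/870.5)/(-6.77/23.38) ≈ -0.90.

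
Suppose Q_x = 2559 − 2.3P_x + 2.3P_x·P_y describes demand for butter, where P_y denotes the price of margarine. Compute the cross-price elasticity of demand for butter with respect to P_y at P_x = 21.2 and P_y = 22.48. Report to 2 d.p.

0.30

At P_x = 21.2 and P_y = 22.48: Q_x = 3606.365.
∂Q_x/∂P_y = 2.3P_x = 2.3(21.2) = 48.7600.
ε = (∂Q_x/∂P_y)(P_y/Q_x) = 48.7600 × (22.48/3606.365) ≈ 0.30.
ε > 0: substitutes.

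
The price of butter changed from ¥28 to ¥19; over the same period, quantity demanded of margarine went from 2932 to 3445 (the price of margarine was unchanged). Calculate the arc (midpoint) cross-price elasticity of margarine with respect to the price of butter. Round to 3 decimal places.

-0.420

ΔQ_A = 3445 − 2932 = 513; ΔP_B = 19 − 28 = -9.
Midpoints: Q̄_A = 3188.5, P̄_B = 23.50.
ε = (ΔQ_A/Q̄_A)/(ΔP_B/P̄_B) = (513/3188.5)/(-9/23.50) ≈ -0.420.
ε < 0: margarine and butter are complements.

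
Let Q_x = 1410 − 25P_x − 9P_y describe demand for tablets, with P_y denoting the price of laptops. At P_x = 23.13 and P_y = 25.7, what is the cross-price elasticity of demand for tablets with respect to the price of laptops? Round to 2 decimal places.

-0.39

At P_x = 23.13 and P_y = 25.7: Q_x = 600.45.
∂Q_x/∂P_y = -9.
ε = (∂Q_x/∂P_y)(P_y/Q_x) = -9 × (25.7/600.45) ≈ -0.39.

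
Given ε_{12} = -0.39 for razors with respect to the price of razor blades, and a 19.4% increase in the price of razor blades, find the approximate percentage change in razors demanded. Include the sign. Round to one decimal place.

-7.6%

%ΔQ ≈ ε × %ΔP of razor blades = -0.39 × (19.4%) = -7.6%.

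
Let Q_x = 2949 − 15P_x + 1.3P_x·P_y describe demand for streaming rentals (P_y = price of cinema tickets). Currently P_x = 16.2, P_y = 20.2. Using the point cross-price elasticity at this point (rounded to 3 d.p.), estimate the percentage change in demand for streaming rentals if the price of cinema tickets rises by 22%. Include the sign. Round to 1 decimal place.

3.0%

At P_x = 16.2, P_y = 20.2: Q_x = 3131.412.
∂Q_x/∂P_y = 1.3P_x = 21.0600.
ε = (∂Q_x/∂P_y)(P_y/Q_x) = 21.0600 × 20.2/3131.412 ≈ 0.136.
%ΔQ_x ≈ ε × %ΔP_y = 0.136 × (22%) = 3.0%.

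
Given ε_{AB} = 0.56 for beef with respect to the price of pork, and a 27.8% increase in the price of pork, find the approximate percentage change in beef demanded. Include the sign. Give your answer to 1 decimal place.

%ΔQ ≈ ε × %ΔP of pork = 0.56 × (27.8%) = 15.6%.

15.6%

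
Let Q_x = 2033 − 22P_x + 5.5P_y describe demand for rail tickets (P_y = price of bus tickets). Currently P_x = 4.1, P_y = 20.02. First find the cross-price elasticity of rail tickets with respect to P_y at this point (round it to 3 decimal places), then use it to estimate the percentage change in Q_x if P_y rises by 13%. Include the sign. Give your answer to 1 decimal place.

0.7%

At P_x = 4.1, P_y = 20.02: Q_x = 2052.91.
∂Q_x/∂P_y = 5.5.
ε = (∂Q_x/∂P_y)(P_y/Q_x) = 5.5000 × 20.02/2052.91 ≈ 0.054.
%ΔQ_x ≈ ε × %ΔP_y = 0.054 × (13%) = 0.7%.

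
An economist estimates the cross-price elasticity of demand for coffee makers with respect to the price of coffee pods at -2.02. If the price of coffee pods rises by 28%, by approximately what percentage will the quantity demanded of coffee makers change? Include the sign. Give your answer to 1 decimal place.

-56.6%

%ΔQ ≈ ε × %ΔP of coffee pods = -2.02 × (28%) = -56.6%.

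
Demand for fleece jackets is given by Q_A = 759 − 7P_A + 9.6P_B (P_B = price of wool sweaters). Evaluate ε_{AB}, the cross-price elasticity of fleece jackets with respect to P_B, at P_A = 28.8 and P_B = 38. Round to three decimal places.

At P_A = 28.8 and P_B = 38: Q_A = 922.2.
∂Q_A/∂P_B = 9.6.
ε = (∂Q_A/∂P_B)(P_B/Q_A) = 9.6 × (38/922.2) ≈ 0.396.

0.396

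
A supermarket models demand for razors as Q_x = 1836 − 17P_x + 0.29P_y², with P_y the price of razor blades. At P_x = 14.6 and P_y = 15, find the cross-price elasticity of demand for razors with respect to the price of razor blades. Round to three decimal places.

At P_x = 14.6 and P_y = 15: Q_x = 1653.05.
∂Q_x/∂P_y = 0.58P_y = 0.58(15) = 8.7000.
ε = (∂Q_x/∂P_y)(P_y/Q_x) = 8.7000 × (15/1653.05) ≈ 0.079.
ε > 0: substitutes.

0.079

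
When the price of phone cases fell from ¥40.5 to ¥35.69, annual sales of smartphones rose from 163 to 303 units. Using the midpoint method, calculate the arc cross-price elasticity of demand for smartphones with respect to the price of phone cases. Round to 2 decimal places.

ΔQ_A = 303 − 163 = 140; ΔP_B = 35.69 − 40.5 = -4.81.
Midpoints: Q̄_A = 233.0, P̄_B = 38.09.
ε = (ΔQ_A/Q̄_A)/(ΔP_B/P̄_B) = (140/233.0)/(-4.81/38.09) ≈ -4.76.

-4.76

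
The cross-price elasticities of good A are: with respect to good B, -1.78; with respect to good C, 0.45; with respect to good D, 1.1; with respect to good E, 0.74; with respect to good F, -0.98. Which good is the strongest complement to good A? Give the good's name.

good B

Complements have ε < 0. The most negative value is -1.78 (good B).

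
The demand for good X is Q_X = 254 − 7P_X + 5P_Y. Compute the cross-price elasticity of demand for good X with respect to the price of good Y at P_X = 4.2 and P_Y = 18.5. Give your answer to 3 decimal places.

At P_X = 4.2 and P_Y = 18.5: Q_X = 317.1.
∂Q_X/∂P_Y = 5.
ε = (∂Q_X/∂P_Y)(P_Y/Q_X) = 5 × (18.5/317.1) ≈ 0.292.
Since ε > 0, good X and good Y are substitutes.

0.292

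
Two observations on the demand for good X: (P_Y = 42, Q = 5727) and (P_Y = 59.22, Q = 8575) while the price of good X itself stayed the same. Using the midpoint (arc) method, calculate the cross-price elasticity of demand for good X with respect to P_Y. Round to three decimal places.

ΔQ_X = 8575 − 5727 = 2848; ΔP_Y = 59.22 − 42 = 17.22.
Midpoints: Q̄_X = 7151.0, P̄_Y = 50.61.
ε = (ΔQ_X/Q̄_X)/(ΔP_Y/P̄_Y) = (2848/7151.0)/(17.22/50.61) ≈ 1.171.
ε > 0: good X and good Y are substitutes.

1.171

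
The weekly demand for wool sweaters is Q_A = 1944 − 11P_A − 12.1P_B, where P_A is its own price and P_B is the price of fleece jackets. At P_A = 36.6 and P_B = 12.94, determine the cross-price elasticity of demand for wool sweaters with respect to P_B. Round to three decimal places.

At P_A = 36.6 and P_B = 12.94: Q_A = 1384.826.
∂Q_A/∂P_B = -12.1.
ε = (∂Q_A/∂P_B)(P_B/Q_A) = -12.1 × (12.94/1384.826) ≈ -0.113.

-0.113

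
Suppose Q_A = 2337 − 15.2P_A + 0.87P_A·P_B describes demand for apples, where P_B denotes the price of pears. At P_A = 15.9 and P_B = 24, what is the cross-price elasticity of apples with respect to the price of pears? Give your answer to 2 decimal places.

0.14

At P_A = 15.9 and P_B = 24: Q_A = 2427.312.
∂Q_A/∂P_B = 0.87P_A = 0.87(15.9) = 13.8330.
ε = (∂Q_A/∂P_B)(P_B/Q_A) = 13.8330 × (24/2427.312) ≈ 0.14.
ε > 0: substitutes.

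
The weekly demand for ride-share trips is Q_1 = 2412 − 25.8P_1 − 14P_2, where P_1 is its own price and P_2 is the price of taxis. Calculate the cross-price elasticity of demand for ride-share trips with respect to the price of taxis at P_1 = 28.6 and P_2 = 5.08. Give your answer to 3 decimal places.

-0.044

At P_1 = 28.6 and P_2 = 5.08: Q_1 = 1603.
∂Q_1/∂P_2 = -14.
ε = (∂Q_1/∂P_2)(P_2/Q_1) = -14 × (5.08/1603) ≈ -0.044.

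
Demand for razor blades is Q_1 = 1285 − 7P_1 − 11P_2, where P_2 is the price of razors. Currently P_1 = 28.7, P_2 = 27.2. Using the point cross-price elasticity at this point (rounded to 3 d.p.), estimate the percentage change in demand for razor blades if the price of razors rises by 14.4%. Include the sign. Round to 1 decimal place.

-5.5%

At P_1 = 28.7, P_2 = 27.2: Q_1 = 784.9.
∂Q_1/∂P_2 = -11.
ε = (∂Q_1/∂P_2)(P_2/Q_1) = -11.0000 × 27.2/784.9 ≈ -0.381.
%ΔQ_1 ≈ ε × %ΔP_2 = -0.381 × (14.4%) = -5.5%.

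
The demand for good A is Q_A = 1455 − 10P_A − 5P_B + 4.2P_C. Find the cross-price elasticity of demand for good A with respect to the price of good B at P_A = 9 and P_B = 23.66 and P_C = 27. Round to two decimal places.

-0.09

At P_A = 9 and P_B = 23.66 and P_C = 27: Q_A = 1360.1.
∂Q_A/∂P_B = -5.
ε = (∂Q_A/∂P_B)(P_B/Q_A) = -5 × (23.66/1360.1) ≈ -0.09.
Since ε < 0, good A and good B are complements.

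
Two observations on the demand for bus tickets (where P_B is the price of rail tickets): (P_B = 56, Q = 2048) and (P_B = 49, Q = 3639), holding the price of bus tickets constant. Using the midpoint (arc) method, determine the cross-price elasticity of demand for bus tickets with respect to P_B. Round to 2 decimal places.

-4.20

ΔQ_A = 3639 − 2048 = 1591; ΔP_B = 49 − 56 = -7.
Midpoints: Q̄_A = 2843.5, P̄_B = 52.50.
ε = (ΔQ_A/Q̄_A)/(ΔP_B/P̄_B) = (1591/2843.5)/(-7/52.50) ≈ -4.20.
ε < 0: bus tickets and rail tickets are complements.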